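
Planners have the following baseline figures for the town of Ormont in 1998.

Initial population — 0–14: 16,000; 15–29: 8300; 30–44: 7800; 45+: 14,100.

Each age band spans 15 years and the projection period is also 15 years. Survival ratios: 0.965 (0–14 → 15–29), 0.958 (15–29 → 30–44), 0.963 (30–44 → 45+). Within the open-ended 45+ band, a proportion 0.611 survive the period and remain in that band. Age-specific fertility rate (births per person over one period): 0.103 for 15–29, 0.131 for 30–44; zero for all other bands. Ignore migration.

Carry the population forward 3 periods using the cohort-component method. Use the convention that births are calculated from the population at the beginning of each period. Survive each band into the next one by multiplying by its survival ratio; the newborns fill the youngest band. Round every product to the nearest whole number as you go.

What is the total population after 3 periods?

31344

Numbering the bands 1..4 from youngest to oldest:
[period 1]
Births: 8300 * 0.103 = 855 ; 7800 * 0.131 = 1022 → total 1877
Band 2: 16000 * 0.965 = 15440
Band 3: 8300 * 0.958 = 7951
Band 4: 7800 * 0.963 + 14100 * 0.611 = 7511 + 8615 = 16126
End of period: [1877, 15440, 7951, 16126]
[period 2]
Births: 15440 * 0.103 = 1590 ; 7951 * 0.131 = 1042 → total 2632
Band 2: 1877 * 0.965 = 1811
Band 3: 15440 * 0.958 = 14792
Band 4: 7951 * 0.963 + 16126 * 0.611 = 7657 + 9853 = 17510
End of period: [2632, 1811, 14792, 17510]
[period 3]
Births: 1811 * 0.103 = 187 ; 14792 * 0.131 = 1938 → total 2125
Band 2: 2632 * 0.965 = 2540
Band 3: 1811 * 0.958 = 1735
Band 4: 14792 * 0.963 + 17510 * 0.611 = 14245 + 10699 = 24944
End of period: [2125, 2540, 1735, 24944]
Total after period 3: 2125 + 2540 + 1735 + 24944 = 31344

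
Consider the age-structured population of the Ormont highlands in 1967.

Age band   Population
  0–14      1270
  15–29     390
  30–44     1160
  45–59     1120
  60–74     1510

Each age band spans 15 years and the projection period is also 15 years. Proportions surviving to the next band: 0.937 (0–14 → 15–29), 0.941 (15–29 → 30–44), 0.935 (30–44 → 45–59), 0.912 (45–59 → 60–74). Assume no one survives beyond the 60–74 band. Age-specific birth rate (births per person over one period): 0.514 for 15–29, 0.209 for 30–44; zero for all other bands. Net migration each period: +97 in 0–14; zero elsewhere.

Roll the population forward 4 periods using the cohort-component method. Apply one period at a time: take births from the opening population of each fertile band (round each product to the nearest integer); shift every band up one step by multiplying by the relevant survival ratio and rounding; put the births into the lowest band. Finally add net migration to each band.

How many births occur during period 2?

— Period 1 —
Births: 390 * 0.514 = 200, 1160 * 0.209 = 242 → 442
15–29: 1270 * 0.937 = 1190
30–44: 390 * 0.941 = 367
45–59: 1160 * 0.935 = 1085
60–74: 1120 * 0.912 = 1021
Net migration: 0–14 + 97 → 539
Giving 539 / 1190 / 367 / 1085 / 1021.
— Period 2 —
Births: 1190 * 0.514 = 612, 367 * 0.209 = 77 → 689
15–29: 539 * 0.937 = 505
30–44: 1190 * 0.941 = 1120
45–59: 367 * 0.935 = 343
60–74: 1085 * 0.912 = 990
Net migration: 0–14 + 97 → 786
Giving 786 / 505 / 1120 / 343 / 990.

689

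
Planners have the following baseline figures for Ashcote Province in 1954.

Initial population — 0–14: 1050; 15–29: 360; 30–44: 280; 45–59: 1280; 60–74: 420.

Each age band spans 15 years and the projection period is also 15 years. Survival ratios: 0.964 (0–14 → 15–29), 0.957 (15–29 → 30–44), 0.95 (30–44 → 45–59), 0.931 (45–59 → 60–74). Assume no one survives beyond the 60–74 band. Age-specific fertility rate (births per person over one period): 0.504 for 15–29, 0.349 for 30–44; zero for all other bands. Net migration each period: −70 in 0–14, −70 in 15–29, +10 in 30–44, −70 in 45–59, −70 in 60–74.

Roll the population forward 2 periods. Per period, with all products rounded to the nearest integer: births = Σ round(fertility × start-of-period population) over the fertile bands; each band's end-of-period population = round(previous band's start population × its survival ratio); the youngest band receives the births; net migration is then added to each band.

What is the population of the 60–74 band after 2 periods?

Call the groups 1 to 5, youngest first.
— Period 1 —
Births: 360 * 0.504 = 181  |  280 * 0.349 = 98 — total 279
Group 2: 1050 * 0.964 = 1012
Group 3: 360 * 0.957 = 345
Group 4: 280 * 0.95 = 266
Group 5: 1280 * 0.931 = 1192
Net migration: Group 1 − 70 → 209; Group 2 − 70 → 942; Group 3 + 10 → 355; Group 4 − 70 → 196; Group 5 − 70 → 1122
→ [209, 942, 355, 196, 1122]
— Period 2 —
Births: 942 * 0.504 = 475  |  355 * 0.349 = 124 — total 599
Group 2: 209 * 0.964 = 201
Group 3: 942 * 0.957 = 901
Group 4: 355 * 0.95 = 337
Group 5: 196 * 0.931 = 182
Net migration: Group 1 − 70 → 529; Group 2 − 70 → 131; Group 3 + 10 → 911; Group 4 − 70 → 267; Group 5 − 70 → 112
→ [529, 131, 911, 267, 112]

112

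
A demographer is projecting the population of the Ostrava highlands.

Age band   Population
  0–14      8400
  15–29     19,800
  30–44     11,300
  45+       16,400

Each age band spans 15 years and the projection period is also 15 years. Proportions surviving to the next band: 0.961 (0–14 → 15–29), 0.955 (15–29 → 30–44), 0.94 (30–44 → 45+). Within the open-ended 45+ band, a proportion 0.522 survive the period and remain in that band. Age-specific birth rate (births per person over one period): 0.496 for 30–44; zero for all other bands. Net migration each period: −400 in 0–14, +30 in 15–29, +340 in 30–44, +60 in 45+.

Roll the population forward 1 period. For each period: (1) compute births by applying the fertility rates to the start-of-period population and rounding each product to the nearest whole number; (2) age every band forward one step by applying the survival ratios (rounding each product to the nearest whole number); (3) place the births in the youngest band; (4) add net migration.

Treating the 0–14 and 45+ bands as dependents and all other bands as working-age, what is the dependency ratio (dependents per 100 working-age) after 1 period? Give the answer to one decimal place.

89.4

After projecting period 1:
Births: 11300 * 0.496 = 5605
15–29: 8400 * 0.961 = 8072
30–44: 19800 * 0.955 = 18909
45+: 11300 * 0.94 + 16400 * 0.522 = 10622 + 8561 = 19183
Net migration: 0–14 − 400 → 5205; 15–29 + 30 → 8102; 30–44 + 340 → 19249; 45+ + 60 → 19243
→ [5205, 8102, 19249, 19243]
Dependents (band 0–14 + band 45+) = 5205 + 19243 = 24448; working-age = 27351; ratio = 24448/27351 × 100 = 89.4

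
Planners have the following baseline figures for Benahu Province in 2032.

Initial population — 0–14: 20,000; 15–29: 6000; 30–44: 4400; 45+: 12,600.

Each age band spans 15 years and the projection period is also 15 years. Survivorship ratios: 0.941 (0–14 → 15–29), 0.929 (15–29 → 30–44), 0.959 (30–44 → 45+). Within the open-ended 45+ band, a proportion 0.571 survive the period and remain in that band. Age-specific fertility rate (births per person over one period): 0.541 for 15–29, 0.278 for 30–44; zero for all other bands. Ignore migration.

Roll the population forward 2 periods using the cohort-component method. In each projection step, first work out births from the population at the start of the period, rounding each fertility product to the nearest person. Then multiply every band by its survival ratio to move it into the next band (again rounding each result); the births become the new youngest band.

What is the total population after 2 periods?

45284

Call the bands 1 to 4, youngest first.
— Period 1 —
Births: 6000 × 0.541 = 3246, 4400 × 0.278 = 1223 → total 4469
Band 2: 20000 × 0.941 = 18820
Band 3: 6000 × 0.929 = 5574
Band 4: 4400 × 0.959 + 12600 × 0.571 = 4220 + 7195 = 11415
End of period: [4469, 18820, 5574, 11415]
— Period 2 —
Births: 18820 × 0.541 = 10182, 5574 × 0.278 = 1550 → total 11732
Band 2: 4469 × 0.941 = 4205
Band 3: 18820 × 0.929 = 17484
Band 4: 5574 × 0.959 + 11415 × 0.571 = 5345 + 6518 = 11863
End of period: [11732, 4205, 17484, 11863]
Total after period 2: 11732 + 4205 + 17484 + 11863 = 45284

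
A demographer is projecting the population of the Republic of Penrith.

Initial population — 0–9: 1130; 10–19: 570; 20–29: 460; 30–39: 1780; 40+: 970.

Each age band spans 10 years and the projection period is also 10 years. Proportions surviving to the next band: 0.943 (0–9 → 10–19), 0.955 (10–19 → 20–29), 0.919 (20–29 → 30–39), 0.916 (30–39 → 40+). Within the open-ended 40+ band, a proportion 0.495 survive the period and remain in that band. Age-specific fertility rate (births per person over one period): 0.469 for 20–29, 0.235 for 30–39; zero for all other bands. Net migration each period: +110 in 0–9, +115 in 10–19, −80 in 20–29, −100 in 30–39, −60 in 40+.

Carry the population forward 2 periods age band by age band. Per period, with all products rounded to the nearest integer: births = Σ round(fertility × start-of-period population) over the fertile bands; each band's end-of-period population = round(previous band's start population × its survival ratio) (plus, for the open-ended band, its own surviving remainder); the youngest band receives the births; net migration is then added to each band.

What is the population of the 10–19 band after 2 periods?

817

Period 1.
Births: 460 × 0.469 = 216  |  1780 × 0.235 = 418 → total 634
10–19: 1130 × 0.943 = 1066
20–29: 570 × 0.955 = 544
30–39: 460 × 0.919 = 423
40+: 1780 × 0.916 + 970 × 0.495 = 1630 + 480 = 2110
Net migration: 0–9 + 110 → 744; 10–19 + 115 → 1181; 20–29 − 80 → 464; 30–39 − 100 → 323; 40+ − 60 → 2050
→ [744, 1181, 464, 323, 2050]
Period 2.
Births: 464 × 0.469 = 218  |  323 × 0.235 = 76 → total 294
10–19: 744 × 0.943 = 702
20–29: 1181 × 0.955 = 1128
30–39: 464 × 0.919 = 426
40+: 323 × 0.916 + 2050 × 0.495 = 296 + 1015 = 1311
Net migration: 0–9 + 110 → 404; 10–19 + 115 → 817; 20–29 − 80 → 1048; 30–39 − 100 → 326; 40+ − 60 → 1251
→ [404, 817, 1048, 326, 1251]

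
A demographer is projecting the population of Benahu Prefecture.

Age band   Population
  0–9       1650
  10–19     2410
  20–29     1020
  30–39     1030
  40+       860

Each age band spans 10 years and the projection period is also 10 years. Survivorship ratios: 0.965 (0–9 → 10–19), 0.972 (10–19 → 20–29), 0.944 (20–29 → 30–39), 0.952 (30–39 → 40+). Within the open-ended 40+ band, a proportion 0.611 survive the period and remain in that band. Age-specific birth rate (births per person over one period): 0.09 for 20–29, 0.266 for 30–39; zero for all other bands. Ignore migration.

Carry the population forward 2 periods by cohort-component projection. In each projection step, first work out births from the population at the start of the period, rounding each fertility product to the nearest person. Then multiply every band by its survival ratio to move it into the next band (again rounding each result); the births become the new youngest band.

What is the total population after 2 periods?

6416

Let group 1 be 0–9 through group 5 = 40+.
Period 1.
Births: 1020 × 0.09 = 92  |  1030 × 0.266 = 274 → total 366
Group 2: 1650 × 0.965 = 1592
Group 3: 2410 × 0.972 = 2343
Group 4: 1020 × 0.944 = 963
Group 5: 1030 × 0.952 + 860 × 0.611 = 981 + 525 = 1506
Giving 366 / 1592 / 2343 / 963 / 1506.
Period 2.
Births: 2343 × 0.09 = 211  |  963 × 0.266 = 256 → total 467
Group 2: 366 × 0.965 = 353
Group 3: 1592 × 0.972 = 1547
Group 4: 2343 × 0.944 = 2212
Group 5: 963 × 0.952 + 1506 × 0.611 = 917 + 920 = 1837
Giving 467 / 353 / 1547 / 2212 / 1837.
Total after period 2: 467 + 353 + 1547 + 2212 + 1837 = 6416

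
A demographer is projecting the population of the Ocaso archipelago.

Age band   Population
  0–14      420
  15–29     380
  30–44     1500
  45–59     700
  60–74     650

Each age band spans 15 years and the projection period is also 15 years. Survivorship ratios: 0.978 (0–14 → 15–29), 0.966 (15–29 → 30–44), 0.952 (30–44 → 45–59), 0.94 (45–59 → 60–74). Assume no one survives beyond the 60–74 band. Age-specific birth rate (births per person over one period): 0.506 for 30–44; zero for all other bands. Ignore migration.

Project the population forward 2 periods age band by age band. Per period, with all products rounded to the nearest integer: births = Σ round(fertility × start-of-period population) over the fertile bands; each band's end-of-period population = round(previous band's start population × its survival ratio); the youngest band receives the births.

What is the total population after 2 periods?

3016

Period 1.
Births: 1500 × 0.506 = 759
15–29: 420 × 0.978 = 411
30–44: 380 × 0.966 = 367
45–59: 1500 × 0.952 = 1428
60–74: 700 × 0.94 = 658
→ [759, 411, 367, 1428, 658]
Period 2.
Births: 367 × 0.506 = 186
15–29: 759 × 0.978 = 742
30–44: 411 × 0.966 = 397
45–59: 367 × 0.952 = 349
60–74: 1428 × 0.94 = 1342
→ [186, 742, 397, 349, 1342]
Total after period 2: 186 + 742 + 397 + 349 + 1342 = 3016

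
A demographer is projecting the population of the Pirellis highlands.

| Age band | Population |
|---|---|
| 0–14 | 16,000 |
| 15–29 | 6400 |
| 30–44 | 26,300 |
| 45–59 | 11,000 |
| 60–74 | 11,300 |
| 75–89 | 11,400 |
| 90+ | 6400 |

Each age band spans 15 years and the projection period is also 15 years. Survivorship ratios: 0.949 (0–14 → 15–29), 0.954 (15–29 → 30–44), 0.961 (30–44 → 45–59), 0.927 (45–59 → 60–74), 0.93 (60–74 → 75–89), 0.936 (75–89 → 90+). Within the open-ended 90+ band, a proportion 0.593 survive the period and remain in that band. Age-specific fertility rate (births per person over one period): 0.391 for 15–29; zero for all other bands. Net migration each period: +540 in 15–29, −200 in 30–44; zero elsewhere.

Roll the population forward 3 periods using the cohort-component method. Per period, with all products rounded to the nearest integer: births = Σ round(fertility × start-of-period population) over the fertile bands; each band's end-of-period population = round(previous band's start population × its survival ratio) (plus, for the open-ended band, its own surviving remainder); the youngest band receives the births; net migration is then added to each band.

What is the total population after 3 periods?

71164

Call the groups 1 to 7, youngest first.
[period 1]
Births: 6400 * 0.391 = 2502
Group 2: 16000 * 0.949 = 15184
Group 3: 6400 * 0.954 = 6106
Group 4: 26300 * 0.961 = 25274
Group 5: 11000 * 0.927 = 10197
Group 6: 11300 * 0.93 = 10509
Group 7: 11400 * 0.936 + 6400 * 0.593 = 10670 + 3795 = 14465
Net migration: Group 2 + 540 → 15724; Group 3 − 200 → 5906
End of period: [2502, 15724, 5906, 25274, 10197, 10509, 14465]
[period 2]
Births: 15724 * 0.391 = 6148
Group 2: 2502 * 0.949 = 2374
Group 3: 15724 * 0.954 = 15001
Group 4: 5906 * 0.961 = 5676
Group 5: 25274 * 0.927 = 23429
Group 6: 10197 * 0.93 = 9483
Group 7: 10509 * 0.936 + 14465 * 0.593 = 9836 + 8578 = 18414
Net migration: Group 2 + 540 → 2914; Group 3 − 200 → 14801
End of period: [6148, 2914, 14801, 5676, 23429, 9483, 18414]
[period 3]
Births: 2914 * 0.391 = 1139
Group 2: 6148 * 0.949 = 5834
Group 3: 2914 * 0.954 = 2780
Group 4: 14801 * 0.961 = 14224
Group 5: 5676 * 0.927 = 5262
Group 6: 23429 * 0.93 = 21789
Group 7: 9483 * 0.936 + 18414 * 0.593 = 8876 + 10920 = 19796
Net migration: Group 2 + 540 → 6374; Group 3 − 200 → 2580
End of period: [1139, 6374, 2580, 14224, 5262, 21789, 19796]
Total after period 3: 1139 + 6374 + 2580 + 14224 + 5262 + 21789 + 19796 = 71164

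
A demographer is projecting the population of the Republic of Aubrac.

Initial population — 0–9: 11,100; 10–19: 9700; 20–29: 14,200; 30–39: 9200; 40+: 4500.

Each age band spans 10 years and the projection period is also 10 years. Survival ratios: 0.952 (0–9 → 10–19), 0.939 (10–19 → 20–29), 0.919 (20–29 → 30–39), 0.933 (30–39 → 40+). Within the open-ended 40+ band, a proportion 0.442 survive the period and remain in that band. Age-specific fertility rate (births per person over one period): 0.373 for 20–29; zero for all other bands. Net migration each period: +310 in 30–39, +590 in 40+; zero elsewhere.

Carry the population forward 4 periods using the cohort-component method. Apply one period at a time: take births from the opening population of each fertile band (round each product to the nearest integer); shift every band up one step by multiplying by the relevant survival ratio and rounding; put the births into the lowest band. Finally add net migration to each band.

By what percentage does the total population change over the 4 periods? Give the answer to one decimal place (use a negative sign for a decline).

Let band 1 be 0–9 through band 5 = 40+.
After projecting period 1:
Births: 14200 * 0.373 = 5297
Band 2: 11100 * 0.952 = 10567
Band 3: 9700 * 0.939 = 9108
Band 4: 14200 * 0.919 = 13050
Band 5: 9200 * 0.933 + 4500 * 0.442 = 8584 + 1989 = 10573
Net migration: Band 4 + 310 → 13360; Band 5 + 590 → 11163
End of period: [5297, 10567, 9108, 13360, 11163]
After projecting period 2:
Births: 9108 * 0.373 = 3397
Band 2: 5297 * 0.952 = 5043
Band 3: 10567 * 0.939 = 9922
Band 4: 9108 * 0.919 = 8370
Band 5: 13360 * 0.933 + 11163 * 0.442 = 12465 + 4934 = 17399
Net migration: Band 4 + 310 → 8680; Band 5 + 590 → 17989
End of period: [3397, 5043, 9922, 8680, 17989]
After projecting period 3:
Births: 9922 * 0.373 = 3701
Band 2: 3397 * 0.952 = 3234
Band 3: 5043 * 0.939 = 4735
Band 4: 9922 * 0.919 = 9118
Band 5: 8680 * 0.933 + 17989 * 0.442 = 8098 + 7951 = 16049
Net migration: Band 4 + 310 → 9428; Band 5 + 590 → 16639
End of period: [3701, 3234, 4735, 9428, 16639]
After projecting period 4:
Births: 4735 * 0.373 = 1766
Band 2: 3701 * 0.952 = 3523
Band 3: 3234 * 0.939 = 3037
Band 4: 4735 * 0.919 = 4351
Band 5: 9428 * 0.933 + 16639 * 0.442 = 8796 + 7354 = 16150
Net migration: Band 4 + 310 → 4661; Band 5 + 590 → 16740
End of period: [1766, 3523, 3037, 4661, 16740]
Total: 48700 → 29727; change = -18973; percentage change = -39.0%

-39.0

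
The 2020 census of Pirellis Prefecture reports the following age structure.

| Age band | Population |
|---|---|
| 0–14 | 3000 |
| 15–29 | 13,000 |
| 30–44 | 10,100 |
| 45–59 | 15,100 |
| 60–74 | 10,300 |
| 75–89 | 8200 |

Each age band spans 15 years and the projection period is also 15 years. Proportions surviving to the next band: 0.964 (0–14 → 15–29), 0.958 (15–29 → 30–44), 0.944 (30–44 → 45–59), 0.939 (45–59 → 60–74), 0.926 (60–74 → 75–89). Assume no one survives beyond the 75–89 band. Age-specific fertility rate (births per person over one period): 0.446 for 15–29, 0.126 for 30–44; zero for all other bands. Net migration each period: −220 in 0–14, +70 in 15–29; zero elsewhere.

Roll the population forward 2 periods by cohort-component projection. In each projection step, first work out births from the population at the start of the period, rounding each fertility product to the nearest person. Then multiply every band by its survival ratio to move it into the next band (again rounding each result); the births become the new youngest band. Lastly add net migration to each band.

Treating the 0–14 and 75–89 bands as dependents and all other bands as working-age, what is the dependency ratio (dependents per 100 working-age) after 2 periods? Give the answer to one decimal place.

— Period 1 —
Births: 13000 × 0.446 = 5798  |  10100 × 0.126 = 1273 → 7071
15–29: 3000 × 0.964 = 2892
30–44: 13000 × 0.958 = 12454
45–59: 10100 × 0.944 = 9534
60–74: 15100 × 0.939 = 14179
75–89: 10300 × 0.926 = 9538
Net migration: 0–14 − 220 → 6851; 15–29 + 70 → 2962
Giving 6851 / 2962 / 12454 / 9534 / 14179 / 9538.
— Period 2 —
Births: 2962 × 0.446 = 1321  |  12454 × 0.126 = 1569 → 2890
15–29: 6851 × 0.964 = 6604
30–44: 2962 × 0.958 = 2838
45–59: 12454 × 0.944 = 11757
60–74: 9534 × 0.939 = 8952
75–89: 14179 × 0.926 = 13130
Net migration: 0–14 − 220 → 2670; 15–29 + 70 → 6674
Giving 2670 / 6674 / 2838 / 11757 / 8952 / 13130.
Dependents (band 0–14 + band 75–89) = 2670 + 13130 = 15800; working-age = 30221; ratio = 15800/30221 × 100 = 52.3

52.3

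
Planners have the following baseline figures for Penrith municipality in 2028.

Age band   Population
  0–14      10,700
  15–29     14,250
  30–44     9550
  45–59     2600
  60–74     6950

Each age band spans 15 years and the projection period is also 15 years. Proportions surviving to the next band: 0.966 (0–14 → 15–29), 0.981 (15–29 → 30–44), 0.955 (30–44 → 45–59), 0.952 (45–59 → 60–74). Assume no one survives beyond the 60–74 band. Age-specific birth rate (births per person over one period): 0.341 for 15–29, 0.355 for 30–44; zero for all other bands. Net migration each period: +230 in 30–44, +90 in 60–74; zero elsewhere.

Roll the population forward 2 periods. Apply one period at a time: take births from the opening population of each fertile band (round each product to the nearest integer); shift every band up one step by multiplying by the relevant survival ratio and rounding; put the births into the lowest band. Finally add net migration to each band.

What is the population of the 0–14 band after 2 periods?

Call the bands 1 to 5, youngest first.
— Period 1 —
Births: 14250 × 0.341 = 4859, 9550 × 0.355 = 3390 → 8249
Band 2: 10700 × 0.966 = 10336
Band 3: 14250 × 0.981 = 13979
Band 4: 9550 × 0.955 = 9120
Band 5: 2600 × 0.952 = 2475
Net migration: Band 3 + 230 → 14209; Band 5 + 90 → 2565
End of period: [8249, 10336, 14209, 9120, 2565]
— Period 2 —
Births: 10336 × 0.341 = 3525, 14209 × 0.355 = 5044 → 8569
Band 2: 8249 × 0.966 = 7969
Band 3: 10336 × 0.981 = 10140
Band 4: 14209 × 0.955 = 13570
Band 5: 9120 × 0.952 = 8682
Net migration: Band 3 + 230 → 10370; Band 5 + 90 → 8772
End of period: [8569, 7969, 10370, 13570, 8772]

8569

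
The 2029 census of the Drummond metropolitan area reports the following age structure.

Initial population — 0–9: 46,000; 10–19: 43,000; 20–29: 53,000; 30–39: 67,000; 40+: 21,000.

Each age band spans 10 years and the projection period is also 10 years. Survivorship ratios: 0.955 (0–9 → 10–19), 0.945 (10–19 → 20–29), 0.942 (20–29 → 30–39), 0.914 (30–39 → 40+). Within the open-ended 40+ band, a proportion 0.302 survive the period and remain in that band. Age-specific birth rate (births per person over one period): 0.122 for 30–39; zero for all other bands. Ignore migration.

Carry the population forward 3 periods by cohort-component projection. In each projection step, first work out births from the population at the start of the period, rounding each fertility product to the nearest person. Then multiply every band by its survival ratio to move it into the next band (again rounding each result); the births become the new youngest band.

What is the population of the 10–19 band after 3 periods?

5817

Period 1:
Births: 67000 * 0.122 = 8174
10–19: 46000 * 0.955 = 43930
20–29: 43000 * 0.945 = 40635
30–39: 53000 * 0.942 = 49926
40+: 67000 * 0.914 + 21000 * 0.302 = 61238 + 6342 = 67580
End of period: [8174, 43930, 40635, 49926, 67580]
Period 2:
Births: 49926 * 0.122 = 6091
10–19: 8174 * 0.955 = 7806
20–29: 43930 * 0.945 = 41514
30–39: 40635 * 0.942 = 38278
40+: 49926 * 0.914 + 67580 * 0.302 = 45632 + 20409 = 66041
End of period: [6091, 7806, 41514, 38278, 66041]
Period 3:
Births: 38278 * 0.122 = 4670
10–19: 6091 * 0.955 = 5817
20–29: 7806 * 0.945 = 7377
30–39: 41514 * 0.942 = 39106
40+: 38278 * 0.914 + 66041 * 0.302 = 34986 + 19944 = 54930
End of period: [4670, 5817, 7377, 39106, 54930]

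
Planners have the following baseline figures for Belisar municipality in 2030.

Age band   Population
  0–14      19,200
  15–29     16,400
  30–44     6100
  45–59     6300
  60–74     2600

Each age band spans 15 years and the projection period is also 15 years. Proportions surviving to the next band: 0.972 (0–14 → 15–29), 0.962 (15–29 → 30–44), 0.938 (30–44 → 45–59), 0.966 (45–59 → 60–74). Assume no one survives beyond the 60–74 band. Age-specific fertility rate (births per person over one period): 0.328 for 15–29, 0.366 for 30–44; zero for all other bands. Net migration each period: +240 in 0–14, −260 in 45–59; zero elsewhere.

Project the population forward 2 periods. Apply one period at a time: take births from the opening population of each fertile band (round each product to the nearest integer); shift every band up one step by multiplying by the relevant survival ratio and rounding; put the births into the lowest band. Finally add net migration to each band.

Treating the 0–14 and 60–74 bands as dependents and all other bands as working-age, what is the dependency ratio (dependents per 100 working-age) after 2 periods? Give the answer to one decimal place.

43.4

Call the groups 1 to 5, youngest first.
— Period 1 —
Births: 16400 * 0.328 = 5379 ; 6100 * 0.366 = 2233 → total 7612
Group 2: 19200 * 0.972 = 18662
Group 3: 16400 * 0.962 = 15777
Group 4: 6100 * 0.938 = 5722
Group 5: 6300 * 0.966 = 6086
Net migration: Group 1 + 240 → 7852; Group 4 − 260 → 5462
Population now: 0–14=7852, 15–29=18662, 30–44=15777, 45–59=5462, 60–74=6086
— Period 2 —
Births: 18662 * 0.328 = 6121 ; 15777 * 0.366 = 5774 → total 11895
Group 2: 7852 * 0.972 = 7632
Group 3: 18662 * 0.962 = 17953
Group 4: 15777 * 0.938 = 14799
Group 5: 5462 * 0.966 = 5276
Net migration: Group 1 + 240 → 12135; Group 4 − 260 → 14539
Population now: 0–14=12135, 15–29=7632, 30–44=17953, 45–59=14539, 60–74=5276
Dependents (band 0–14 + band 60–74) = 12135 + 5276 = 17411; working-age = 40124; ratio = 17411/40124 × 100 = 43.4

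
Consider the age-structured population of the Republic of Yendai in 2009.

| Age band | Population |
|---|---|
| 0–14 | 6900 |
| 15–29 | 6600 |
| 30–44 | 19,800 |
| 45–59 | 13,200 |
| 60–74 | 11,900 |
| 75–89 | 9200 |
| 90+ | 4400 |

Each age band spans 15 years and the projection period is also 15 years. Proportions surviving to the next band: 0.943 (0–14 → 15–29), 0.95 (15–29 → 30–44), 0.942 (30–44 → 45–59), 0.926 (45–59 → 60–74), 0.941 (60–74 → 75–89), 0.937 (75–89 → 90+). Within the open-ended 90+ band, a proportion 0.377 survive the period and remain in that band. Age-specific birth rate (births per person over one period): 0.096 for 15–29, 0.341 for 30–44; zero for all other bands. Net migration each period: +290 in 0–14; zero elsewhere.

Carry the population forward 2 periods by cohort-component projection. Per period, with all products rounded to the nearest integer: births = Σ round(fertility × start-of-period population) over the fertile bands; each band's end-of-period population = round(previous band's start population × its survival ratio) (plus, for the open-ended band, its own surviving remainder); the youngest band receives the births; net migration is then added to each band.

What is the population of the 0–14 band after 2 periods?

Period 1.
Births: 6600 * 0.096 = 634  |  19800 * 0.341 = 6752 → 7386
15–29: 6900 * 0.943 = 6507
30–44: 6600 * 0.95 = 6270
45–59: 19800 * 0.942 = 18652
60–74: 13200 * 0.926 = 12223
75–89: 11900 * 0.941 = 11198
90+: 9200 * 0.937 + 4400 * 0.377 = 8620 + 1659 = 10279
Net migration: 0–14 + 290 → 7676
Population now: 0–14=7676, 15–29=6507, 30–44=6270, 45–59=18652, 60–74=12223, 75–89=11198, 90+=10279
Period 2.
Births: 6507 * 0.096 = 625  |  6270 * 0.341 = 2138 → 2763
15–29: 7676 * 0.943 = 7238
30–44: 6507 * 0.95 = 6182
45–59: 6270 * 0.942 = 5906
60–74: 18652 * 0.926 = 17272
75–89: 12223 * 0.941 = 11502
90+: 11198 * 0.937 + 10279 * 0.377 = 10493 + 3875 = 14368
Net migration: 0–14 + 290 → 3053
Population now: 0–14=3053, 15–29=7238, 30–44=6182, 45–59=5906, 60–74=17272, 75–89=11502, 90+=14368

3053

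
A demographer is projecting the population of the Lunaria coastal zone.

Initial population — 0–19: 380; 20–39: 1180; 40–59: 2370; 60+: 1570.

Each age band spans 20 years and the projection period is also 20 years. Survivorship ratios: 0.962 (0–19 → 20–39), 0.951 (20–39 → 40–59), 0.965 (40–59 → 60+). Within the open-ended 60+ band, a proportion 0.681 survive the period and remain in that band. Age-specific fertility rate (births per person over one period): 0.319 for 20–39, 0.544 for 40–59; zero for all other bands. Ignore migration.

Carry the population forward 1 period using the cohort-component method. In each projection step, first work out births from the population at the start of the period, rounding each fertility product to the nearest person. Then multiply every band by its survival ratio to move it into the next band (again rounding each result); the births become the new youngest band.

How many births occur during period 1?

[period 1]
Births: 1180 × 0.319 = 376, 2370 × 0.544 = 1289 — total 1665
20–39: 380 × 0.962 = 366
40–59: 1180 × 0.951 = 1122
60+: 2370 × 0.965 + 1570 × 0.681 = 2287 + 1069 = 3356
End of period: [1665, 366, 1122, 3356]

1665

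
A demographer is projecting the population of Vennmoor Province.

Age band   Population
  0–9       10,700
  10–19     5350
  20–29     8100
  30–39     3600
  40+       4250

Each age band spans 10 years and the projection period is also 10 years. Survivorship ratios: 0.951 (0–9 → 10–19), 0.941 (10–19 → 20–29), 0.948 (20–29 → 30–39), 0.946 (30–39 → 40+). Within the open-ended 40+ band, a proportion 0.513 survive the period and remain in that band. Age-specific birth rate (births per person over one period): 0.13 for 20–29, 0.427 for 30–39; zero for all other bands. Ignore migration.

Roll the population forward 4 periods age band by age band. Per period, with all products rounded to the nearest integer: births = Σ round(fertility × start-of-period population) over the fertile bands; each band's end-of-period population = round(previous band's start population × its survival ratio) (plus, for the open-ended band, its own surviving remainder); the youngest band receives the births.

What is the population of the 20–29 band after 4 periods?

After projecting period 1:
Births: 8100 * 0.13 = 1053 ; 3600 * 0.427 = 1537 — total 2590
10–19: 10700 * 0.951 = 10176
20–29: 5350 * 0.941 = 5034
30–39: 8100 * 0.948 = 7679
40+: 3600 * 0.946 + 4250 * 0.513 = 3406 + 2180 = 5586
→ [2590, 10176, 5034, 7679, 5586]
After projecting period 2:
Births: 5034 * 0.13 = 654 ; 7679 * 0.427 = 3279 — total 3933
10–19: 2590 * 0.951 = 2463
20–29: 10176 * 0.941 = 9576
30–39: 5034 * 0.948 = 4772
40+: 7679 * 0.946 + 5586 * 0.513 = 7264 + 2866 = 10130
→ [3933, 2463, 9576, 4772, 10130]
After projecting period 3:
Births: 9576 * 0.13 = 1245 ; 4772 * 0.427 = 2038 — total 3283
10–19: 3933 * 0.951 = 3740
20–29: 2463 * 0.941 = 2318
30–39: 9576 * 0.948 = 9078
40+: 4772 * 0.946 + 10130 * 0.513 = 4514 + 5197 = 9711
→ [3283, 3740, 2318, 9078, 9711]
After projecting period 4:
Births: 2318 * 0.13 = 301 ; 9078 * 0.427 = 3876 — total 4177
10–19: 3283 * 0.951 = 3122
20–29: 3740 * 0.941 = 3519
30–39: 2318 * 0.948 = 2197
40+: 9078 * 0.946 + 9711 * 0.513 = 8588 + 4982 = 13570
→ [4177, 3122, 3519, 2197, 13570]

3519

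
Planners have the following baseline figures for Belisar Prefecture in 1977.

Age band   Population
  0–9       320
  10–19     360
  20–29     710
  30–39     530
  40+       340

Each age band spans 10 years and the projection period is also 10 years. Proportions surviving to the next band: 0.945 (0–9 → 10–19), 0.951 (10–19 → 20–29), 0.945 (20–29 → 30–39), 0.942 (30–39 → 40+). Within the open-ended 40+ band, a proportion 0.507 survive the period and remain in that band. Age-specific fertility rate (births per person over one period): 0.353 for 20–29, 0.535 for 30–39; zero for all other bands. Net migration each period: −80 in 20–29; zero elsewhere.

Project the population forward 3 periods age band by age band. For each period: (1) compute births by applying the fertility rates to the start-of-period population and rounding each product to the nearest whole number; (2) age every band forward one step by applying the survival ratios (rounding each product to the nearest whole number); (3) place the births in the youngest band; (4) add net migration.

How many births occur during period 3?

After projecting period 1:
Births: 710 * 0.353 = 251 ; 530 * 0.535 = 284 ⇒ total 535
10–19: 320 * 0.945 = 302
20–29: 360 * 0.951 = 342
30–39: 710 * 0.945 = 671
40+: 530 * 0.942 + 340 * 0.507 = 499 + 172 = 671
Net migration: 20–29 − 80 → 262
→ [535, 302, 262, 671, 671]
After projecting period 2:
Births: 262 * 0.353 = 92 ; 671 * 0.535 = 359 ⇒ total 451
10–19: 535 * 0.945 = 506
20–29: 302 * 0.951 = 287
30–39: 262 * 0.945 = 248
40+: 671 * 0.942 + 671 * 0.507 = 632 + 340 = 972
Net migration: 20–29 − 80 → 207
→ [451, 506, 207, 248, 972]
After projecting period 3:
Births: 207 * 0.353 = 73 ; 248 * 0.535 = 133 ⇒ total 206
10–19: 451 * 0.945 = 426
20–29: 506 * 0.951 = 481
30–39: 207 * 0.945 = 196
40+: 248 * 0.942 + 972 * 0.507 = 234 + 493 = 727
Net migration: 20–29 − 80 → 401
→ [206, 426, 401, 196, 727]

206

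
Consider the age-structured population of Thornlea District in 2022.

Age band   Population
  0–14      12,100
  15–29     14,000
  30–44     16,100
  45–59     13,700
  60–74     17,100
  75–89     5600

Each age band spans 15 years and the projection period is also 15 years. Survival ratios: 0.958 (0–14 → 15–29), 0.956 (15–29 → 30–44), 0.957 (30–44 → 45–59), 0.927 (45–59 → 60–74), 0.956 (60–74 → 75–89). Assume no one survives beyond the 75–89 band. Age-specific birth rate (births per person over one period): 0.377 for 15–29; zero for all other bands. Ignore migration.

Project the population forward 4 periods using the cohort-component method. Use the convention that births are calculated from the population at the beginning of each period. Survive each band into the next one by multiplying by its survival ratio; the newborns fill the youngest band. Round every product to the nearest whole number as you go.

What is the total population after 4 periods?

33214

Numbering the groups 1..6 from youngest to oldest:
Period 1:
Births: 14000 × 0.377 = 5278
Group 2: 12100 × 0.958 = 11592
Group 3: 14000 × 0.956 = 13384
Group 4: 16100 × 0.957 = 15408
Group 5: 13700 × 0.927 = 12700
Group 6: 17100 × 0.956 = 16348
Giving 5278 / 11592 / 13384 / 15408 / 12700 / 16348.
Period 2:
Births: 11592 × 0.377 = 4370
Group 2: 5278 × 0.958 = 5056
Group 3: 11592 × 0.956 = 11082
Group 4: 13384 × 0.957 = 12808
Group 5: 15408 × 0.927 = 14283
Group 6: 12700 × 0.956 = 12141
Giving 4370 / 5056 / 11082 / 12808 / 14283 / 12141.
Period 3:
Births: 5056 × 0.377 = 1906
Group 2: 4370 × 0.958 = 4186
Group 3: 5056 × 0.956 = 4834
Group 4: 11082 × 0.957 = 10605
Group 5: 12808 × 0.927 = 11873
Group 6: 14283 × 0.956 = 13655
Giving 1906 / 4186 / 4834 / 10605 / 11873 / 13655.
Period 4:
Births: 4186 × 0.377 = 1578
Group 2: 1906 × 0.958 = 1826
Group 3: 4186 × 0.956 = 4002
Group 4: 4834 × 0.957 = 4626
Group 5: 10605 × 0.927 = 9831
Group 6: 11873 × 0.956 = 11351
Giving 1578 / 1826 / 4002 / 4626 / 9831 / 11351.
Total after period 4: 1578 + 1826 + 4002 + 4626 + 9831 + 11351 = 33214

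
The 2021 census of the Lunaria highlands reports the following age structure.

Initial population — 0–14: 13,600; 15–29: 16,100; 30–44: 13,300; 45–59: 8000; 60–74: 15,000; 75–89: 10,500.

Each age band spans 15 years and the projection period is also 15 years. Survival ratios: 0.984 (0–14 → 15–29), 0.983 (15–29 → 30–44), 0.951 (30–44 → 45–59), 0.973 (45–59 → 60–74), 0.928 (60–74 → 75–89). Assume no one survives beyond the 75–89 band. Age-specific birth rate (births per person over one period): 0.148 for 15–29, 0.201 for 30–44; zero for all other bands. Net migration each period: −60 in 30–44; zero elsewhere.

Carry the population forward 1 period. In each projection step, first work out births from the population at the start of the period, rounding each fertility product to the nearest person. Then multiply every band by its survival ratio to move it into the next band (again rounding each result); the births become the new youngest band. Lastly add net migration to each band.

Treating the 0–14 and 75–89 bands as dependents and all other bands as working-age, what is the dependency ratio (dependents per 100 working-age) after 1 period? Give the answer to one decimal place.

38.3

(Bands numbered youngest = 1 to oldest = 6.)
[period 1]
Births: 16100 × 0.148 = 2383 ; 13300 × 0.201 = 2673 → total 5056
Band 2: 13600 × 0.984 = 13382
Band 3: 16100 × 0.983 = 15826
Band 4: 13300 × 0.951 = 12648
Band 5: 8000 × 0.973 = 7784
Band 6: 15000 × 0.928 = 13920
Net migration: Band 3 − 60 → 15766
Giving 5056 / 13382 / 15766 / 12648 / 7784 / 13920.
Dependents (band 0–14 + band 75–89) = 5056 + 13920 = 18976; working-age = 49580; ratio = 18976/49580 × 100 = 38.3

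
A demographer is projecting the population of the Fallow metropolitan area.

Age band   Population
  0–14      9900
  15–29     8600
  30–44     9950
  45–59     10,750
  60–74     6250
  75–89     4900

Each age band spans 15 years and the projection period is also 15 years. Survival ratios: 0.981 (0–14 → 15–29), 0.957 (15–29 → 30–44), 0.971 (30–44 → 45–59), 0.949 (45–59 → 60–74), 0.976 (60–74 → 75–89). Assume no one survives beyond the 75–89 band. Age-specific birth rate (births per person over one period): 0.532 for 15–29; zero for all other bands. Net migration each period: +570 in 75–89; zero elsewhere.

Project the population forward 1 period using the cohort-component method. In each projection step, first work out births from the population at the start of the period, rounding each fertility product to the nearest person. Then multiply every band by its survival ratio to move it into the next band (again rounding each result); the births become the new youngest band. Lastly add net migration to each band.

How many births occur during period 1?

4575

Period 1:
Births: 8600 × 0.532 = 4575
15–29: 9900 × 0.981 = 9712
30–44: 8600 × 0.957 = 8230
45–59: 9950 × 0.971 = 9661
60–74: 10750 × 0.949 = 10202
75–89: 6250 × 0.976 = 6100
Net migration: 75–89 + 570 → 6670
→ [4575, 9712, 8230, 9661, 10202, 6670]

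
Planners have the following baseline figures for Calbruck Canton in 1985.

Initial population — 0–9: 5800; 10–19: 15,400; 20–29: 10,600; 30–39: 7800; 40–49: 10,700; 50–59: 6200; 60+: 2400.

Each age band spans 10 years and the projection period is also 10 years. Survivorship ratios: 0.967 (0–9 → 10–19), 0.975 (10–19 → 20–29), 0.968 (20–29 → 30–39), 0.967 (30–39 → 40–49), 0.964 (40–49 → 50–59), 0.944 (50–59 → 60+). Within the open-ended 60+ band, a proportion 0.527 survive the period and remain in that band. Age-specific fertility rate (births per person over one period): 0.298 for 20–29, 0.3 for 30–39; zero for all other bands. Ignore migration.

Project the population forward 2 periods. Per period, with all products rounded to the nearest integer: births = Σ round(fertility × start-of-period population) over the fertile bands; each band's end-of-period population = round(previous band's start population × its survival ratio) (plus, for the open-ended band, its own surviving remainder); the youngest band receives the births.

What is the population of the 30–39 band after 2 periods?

14535

Call the groups 1 to 7, youngest first.
After projecting period 1:
Births: 10600 * 0.298 = 3159, 7800 * 0.3 = 2340 → total 5499
Group 2: 5800 * 0.967 = 5609
Group 3: 15400 * 0.975 = 15015
Group 4: 10600 * 0.968 = 10261
Group 5: 7800 * 0.967 = 7543
Group 6: 10700 * 0.964 = 10315
Group 7: 6200 * 0.944 + 2400 * 0.527 = 5853 + 1265 = 7118
→ [5499, 5609, 15015, 10261, 7543, 10315, 7118]
After projecting period 2:
Births: 15015 * 0.298 = 4474, 10261 * 0.3 = 3078 → total 7552
Group 2: 5499 * 0.967 = 5318
Group 3: 5609 * 0.975 = 5469
Group 4: 15015 * 0.968 = 14535
Group 5: 10261 * 0.967 = 9922
Group 6: 7543 * 0.964 = 7271
Group 7: 10315 * 0.944 + 7118 * 0.527 = 9737 + 3751 = 13488
→ [7552, 5318, 5469, 14535, 9922, 7271, 13488]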